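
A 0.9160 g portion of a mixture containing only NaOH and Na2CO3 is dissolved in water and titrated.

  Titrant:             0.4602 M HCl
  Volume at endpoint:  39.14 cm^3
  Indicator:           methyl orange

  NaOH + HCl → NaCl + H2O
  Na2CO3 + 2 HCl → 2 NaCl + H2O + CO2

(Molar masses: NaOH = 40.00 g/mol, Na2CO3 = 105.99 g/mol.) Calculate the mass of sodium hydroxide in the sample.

0.1187 g

n(HCl) = 0.03914 × 0.4602 = 0.01801 mol
Let x = n(NaOH), y = n(Na2CO3).
Titrant: 1x + 2y = 0.01801;  mass: 40.00x + 105.99y = 0.9160
Solving, x = 2.967 × 10^-3 mol, y = 7.523 × 10^-3 mol
mass of NaOH = 2.967 × 10^-3 × 40.00 = 0.1187 g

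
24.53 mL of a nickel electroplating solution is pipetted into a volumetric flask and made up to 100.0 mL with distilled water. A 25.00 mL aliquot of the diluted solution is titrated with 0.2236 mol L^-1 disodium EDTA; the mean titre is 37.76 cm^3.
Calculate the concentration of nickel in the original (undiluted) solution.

1.377 mol/L

Ni^2+ + EDTA^4- → [Ni(EDTA)]^2-
n(EDTA) = 0.03776 × 0.2236 = 8.443 × 10^-3 mol
n(Ni2+) in the aliquot = 8.443 × 10^-3 mol (1:1 ratio)
[Ni2+]_dilute = 8.443 × 10^-3 / 0.02500 = 0.3377 mol/L
Dilution factor = 100.0 / 24.53 = 4.077
[Ni2+]_stock = 0.3377 × 4.077 = 1.377 mol/L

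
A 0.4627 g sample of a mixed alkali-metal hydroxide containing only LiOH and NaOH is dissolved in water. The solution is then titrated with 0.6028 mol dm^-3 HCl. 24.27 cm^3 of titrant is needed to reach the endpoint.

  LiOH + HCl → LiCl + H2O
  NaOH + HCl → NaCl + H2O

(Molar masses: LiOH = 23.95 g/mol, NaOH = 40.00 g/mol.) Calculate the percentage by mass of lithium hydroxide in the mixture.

39.51 %

n(HCl) = 0.02427 × 0.6028 = 0.01463 mol
Let x = n(LiOH), y = n(NaOH).
Titrant: 1x + 1y = 0.01463;  mass: 23.95x + 40.00y = 0.4627
Solving, x = 7.632 × 10^-3 mol, y = 6.998 × 10^-3 mol
mass of LiOH = 7.632 × 10^-3 × 23.95 = 0.1828 g
% LiOH = 0.1828 / 0.4627 × 100 = 39.51 %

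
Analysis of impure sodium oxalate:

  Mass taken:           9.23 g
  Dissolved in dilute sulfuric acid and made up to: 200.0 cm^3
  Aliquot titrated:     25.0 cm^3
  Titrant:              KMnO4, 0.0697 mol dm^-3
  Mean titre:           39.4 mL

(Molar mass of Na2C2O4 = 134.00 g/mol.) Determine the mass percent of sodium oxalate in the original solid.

79.7 %

2 MnO4^- + 5 C2O4^2- + 16 H^+ → 2 Mn^2+ + 10 CO2 + 8 H2O
n(KMnO4) per titration = 0.0394 × 0.0697 = 2.75 × 10^-3 mol
From the 5:2 ratio, n(Na2C2O4) in each aliquot = 5/2 × 2.75 × 10^-3 = 6.87 × 10^-3 mol
n(Na2C2O4) in the whole flask = 6.87 × 10^-3 × 200.0/25.0 = 0.0549 mol
mass of Na2C2O4 = 0.0549 × 134.00 = 7.36 g
% Na2C2O4 = 7.36 / 9.23 × 100 = 79.7 %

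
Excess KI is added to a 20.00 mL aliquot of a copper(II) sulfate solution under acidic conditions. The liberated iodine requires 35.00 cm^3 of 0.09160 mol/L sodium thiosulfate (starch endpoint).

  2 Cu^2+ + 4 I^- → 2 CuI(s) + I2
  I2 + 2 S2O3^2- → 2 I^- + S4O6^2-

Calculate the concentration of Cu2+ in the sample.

n(S2O3^2-) = 0.03500 × 0.09160 = 3.206 × 10^-3 mol
n(I2) = n(S2O3^2-)/2 = 1.603 × 10^-3 mol
From the 2:1 ratio, n(Cu2+) in the aliquot = 2/1 × 1.603 × 10^-3 = 3.206 × 10^-3 mol
[Cu2+] = 3.206 × 10^-3 / 0.02000 = 0.1603 mol/L

0.1603 mol/L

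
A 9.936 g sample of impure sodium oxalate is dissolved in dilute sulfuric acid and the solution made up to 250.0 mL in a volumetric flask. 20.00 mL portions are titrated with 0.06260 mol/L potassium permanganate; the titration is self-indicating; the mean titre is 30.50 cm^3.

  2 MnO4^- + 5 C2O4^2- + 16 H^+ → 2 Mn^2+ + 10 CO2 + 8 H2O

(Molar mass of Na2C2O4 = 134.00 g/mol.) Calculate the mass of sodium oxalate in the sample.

n(KMnO4) per titration = 0.03050 × 0.06260 = 1.909 × 10^-3 mol
From the 5:2 ratio, n(Na2C2O4) in each aliquot = 5/2 × 1.909 × 10^-3 = 4.773 × 10^-3 mol
n(Na2C2O4) in the whole flask = 4.773 × 10^-3 × 250.0/20.00 = 0.05967 mol
mass of Na2C2O4 = 0.05967 × 134.00 = 7.995 g

7.995 g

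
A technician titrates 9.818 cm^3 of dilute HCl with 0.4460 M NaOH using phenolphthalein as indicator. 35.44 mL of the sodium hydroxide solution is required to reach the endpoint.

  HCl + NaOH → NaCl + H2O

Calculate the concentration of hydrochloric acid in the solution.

n(NaOH) = 0.03544 L × 0.4460 mol/L = 0.01581 mol
n(HCl) = 0.01581 mol (1:1 mole ratio)
[HCl] = 0.01581 mol / 0.009818 L = 1.610 mol/L

1.610 M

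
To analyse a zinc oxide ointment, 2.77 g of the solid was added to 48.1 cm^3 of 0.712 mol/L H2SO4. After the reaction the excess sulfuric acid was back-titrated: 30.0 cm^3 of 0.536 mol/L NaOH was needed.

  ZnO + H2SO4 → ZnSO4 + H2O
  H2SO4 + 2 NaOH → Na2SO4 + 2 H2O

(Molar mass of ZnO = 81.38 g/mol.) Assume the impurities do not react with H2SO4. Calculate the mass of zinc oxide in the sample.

n(H2SO4) added = 0.0481 × 0.712 = 0.0342 mol
n(NaOH) used in back-titration = 0.0300 × 0.536 = 0.0161 mol
From the 1:2 ratio, n(H2SO4) left over = 1/2 × 0.0161 = 8.04 × 10^-3 mol
n(H2SO4) consumed by analyte = 0.0342 − 8.04 × 10^-3 = 0.0262 mol
n(ZnO) = 0.0262 mol (1:1 ratio)
mass of ZnO = 0.0262 × 81.38 = 2.13 g

2.13 g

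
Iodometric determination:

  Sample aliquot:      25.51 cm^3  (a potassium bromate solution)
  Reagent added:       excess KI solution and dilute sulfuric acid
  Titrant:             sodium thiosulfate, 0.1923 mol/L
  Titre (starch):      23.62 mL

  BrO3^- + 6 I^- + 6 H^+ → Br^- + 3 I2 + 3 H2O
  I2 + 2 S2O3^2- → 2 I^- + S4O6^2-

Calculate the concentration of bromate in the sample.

n(S2O3^2-) = 0.02362 × 0.1923 = 4.542 × 10^-3 mol
n(I2) = n(S2O3^2-)/2 = 2.271 × 10^-3 mol
From the 1:3 ratio, n(BrO3^-) in the aliquot = 1/3 × 2.271 × 10^-3 = 7.570 × 10^-4 mol
[BrO3^-] = 7.570 × 10^-4 / 0.02551 = 0.02968 mol/L

0.02968 mol/L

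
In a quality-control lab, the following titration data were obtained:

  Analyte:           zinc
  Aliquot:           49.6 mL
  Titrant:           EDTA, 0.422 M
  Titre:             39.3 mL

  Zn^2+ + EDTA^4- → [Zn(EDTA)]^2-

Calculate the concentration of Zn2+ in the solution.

0.334 M

n(EDTA) = 0.0393 L × 0.422 mol/L = 0.0166 mol
n(Zn2+) = 0.0166 mol (1:1 mole ratio)
[Zn2+] = 0.0166 mol / 0.0496 L = 0.334 mol/L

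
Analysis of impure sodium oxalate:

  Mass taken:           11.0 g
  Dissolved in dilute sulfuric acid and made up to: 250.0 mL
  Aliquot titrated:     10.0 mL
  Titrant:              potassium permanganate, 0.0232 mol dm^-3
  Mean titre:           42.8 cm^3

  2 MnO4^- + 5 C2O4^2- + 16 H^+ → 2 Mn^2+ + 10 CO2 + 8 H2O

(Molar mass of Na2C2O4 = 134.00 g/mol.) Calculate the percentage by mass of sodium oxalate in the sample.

75.6 %

n(KMnO4) per titration = 0.0428 × 0.0232 = 9.93 × 10^-4 mol
From the 5:2 ratio, n(Na2C2O4) in each aliquot = 5/2 × 9.93 × 10^-4 = 2.48 × 10^-3 mol
n(Na2C2O4) in the whole flask = 2.48 × 10^-3 × 250.0/10.0 = 0.0621 mol
mass of Na2C2O4 = 0.0621 × 134.00 = 8.32 g
% Na2C2O4 = 8.32 / 11.0 × 100 = 75.6 %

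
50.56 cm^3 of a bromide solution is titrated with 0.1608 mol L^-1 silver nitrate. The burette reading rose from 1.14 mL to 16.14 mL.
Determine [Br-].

Ag^+ + Br^- → AgBr(s)
n(AgNO3) = 0.01500 L × 0.1608 mol/L = 2.412 × 10^-3 mol
n(Br-) = 2.412 × 10^-3 mol (1:1 mole ratio)
[Br-] = 2.412 × 10^-3 mol / 0.05056 L = 0.04771 mol/L

0.04771 mol/L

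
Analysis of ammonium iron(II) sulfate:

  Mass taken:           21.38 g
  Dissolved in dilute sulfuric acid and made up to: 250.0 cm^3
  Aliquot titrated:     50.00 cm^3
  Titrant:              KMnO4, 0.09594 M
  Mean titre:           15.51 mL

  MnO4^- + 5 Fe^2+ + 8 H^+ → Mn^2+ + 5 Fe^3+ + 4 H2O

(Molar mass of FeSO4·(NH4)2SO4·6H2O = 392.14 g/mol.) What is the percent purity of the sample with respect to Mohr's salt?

n(KMnO4) per titration = 0.01551 × 0.09594 = 1.488 × 10^-3 mol
From the 5:1 ratio, n(FeSO4·(NH4)2SO4·6H2O) in each aliquot = 5/1 × 1.488 × 10^-3 = 7.440 × 10^-3 mol
n(FeSO4·(NH4)2SO4·6H2O) in the whole flask = 7.440 × 10^-3 × 250.0/50.00 = 0.03720 mol
mass of FeSO4·(NH4)2SO4·6H2O = 0.03720 × 392.14 = 14.59 g
% FeSO4·(NH4)2SO4·6H2O = 14.59 / 21.38 × 100 = 68.23 %

68.23 %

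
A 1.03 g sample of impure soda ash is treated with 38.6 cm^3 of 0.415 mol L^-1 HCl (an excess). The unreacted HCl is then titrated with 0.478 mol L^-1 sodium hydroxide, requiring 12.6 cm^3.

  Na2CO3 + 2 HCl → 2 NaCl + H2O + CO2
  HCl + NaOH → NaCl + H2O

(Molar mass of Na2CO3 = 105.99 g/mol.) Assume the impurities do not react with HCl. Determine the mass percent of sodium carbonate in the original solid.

51.4 %

n(HCl) added = 0.0386 × 0.415 = 0.0160 mol
n(NaOH) used in back-titration = 0.0126 × 0.478 = 6.02 × 10^-3 mol
n(HCl) left over = 6.02 × 10^-3 mol (1:1 ratio)
n(HCl) consumed by analyte = 0.0160 − 6.02 × 10^-3 = 10.00 × 10^-3 mol
From the 1:2 ratio, n(Na2CO3) = 1/2 × 10.00 × 10^-3 = 5.00 × 10^-3 mol
mass of Na2CO3 = 5.00 × 10^-3 × 105.99 = 0.530 g
% Na2CO3 = 0.530 / 1.03 × 100 = 51.4 %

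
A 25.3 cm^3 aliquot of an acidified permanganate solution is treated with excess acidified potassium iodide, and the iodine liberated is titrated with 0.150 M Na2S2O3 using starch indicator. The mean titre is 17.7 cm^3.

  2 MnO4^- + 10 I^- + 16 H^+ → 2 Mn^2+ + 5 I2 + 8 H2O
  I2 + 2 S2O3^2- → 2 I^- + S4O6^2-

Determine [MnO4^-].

0.0210 M

n(S2O3^2-) = 0.0177 × 0.150 = 2.65 × 10^-3 mol
n(I2) = n(S2O3^2-)/2 = 1.33 × 10^-3 mol
From the 2:5 ratio, n(MnO4^-) in the aliquot = 2/5 × 1.33 × 10^-3 = 5.31 × 10^-4 mol
[MnO4^-] = 5.31 × 10^-4 / 0.0253 = 0.0210 mol/L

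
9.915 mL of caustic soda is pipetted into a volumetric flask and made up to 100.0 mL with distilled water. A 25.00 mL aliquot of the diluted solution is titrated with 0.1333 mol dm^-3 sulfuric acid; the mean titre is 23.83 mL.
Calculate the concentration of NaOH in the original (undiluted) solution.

2 NaOH + H2SO4 → Na2SO4 + 2 H2O
n(H2SO4) = 0.02383 × 0.1333 = 3.177 × 10^-3 mol
From the 2:1 ratio, n(NaOH) in the aliquot = 2/1 × 3.177 × 10^-3 = 6.353 × 10^-3 mol
[NaOH]_dilute = 6.353 × 10^-3 / 0.02500 = 0.2541 mol/L
Dilution factor = 100.0 / 9.915 = 10.09
[NaOH]_stock = 0.2541 × 10.09 = 2.563 mol/L

2.563 mol/L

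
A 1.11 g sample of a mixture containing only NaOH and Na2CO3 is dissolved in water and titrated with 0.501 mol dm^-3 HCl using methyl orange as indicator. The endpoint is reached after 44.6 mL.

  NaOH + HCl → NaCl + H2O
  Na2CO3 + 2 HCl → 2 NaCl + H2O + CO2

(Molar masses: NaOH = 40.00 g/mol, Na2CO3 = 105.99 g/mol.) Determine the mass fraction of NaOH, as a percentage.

n(HCl) = 0.0446 × 0.501 = 0.0223 mol
Let x = n(NaOH), y = n(Na2CO3).
Titrant: 1x + 2y = 0.0223;  mass: 40.00x + 105.99y = 1.11
Solving, x = 5.71 × 10^-3 mol, y = 8.32 × 10^-3 mol
mass of NaOH = 5.71 × 10^-3 × 40.00 = 0.228 g
% NaOH = 0.228 / 1.11 × 100 = 20.6 %

20.6 %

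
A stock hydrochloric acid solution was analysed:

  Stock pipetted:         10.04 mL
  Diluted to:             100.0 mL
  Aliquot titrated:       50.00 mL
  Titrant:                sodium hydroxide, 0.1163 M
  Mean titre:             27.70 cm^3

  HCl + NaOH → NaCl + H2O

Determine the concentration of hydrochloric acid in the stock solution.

0.6417 M

n(NaOH) = 0.02770 × 0.1163 = 3.222 × 10^-3 mol
n(HCl) in the aliquot = 3.222 × 10^-3 mol (1:1 ratio)
[HCl]_dilute = 3.222 × 10^-3 / 0.05000 = 0.06443 mol/L
Dilution factor = 100.0 / 10.04 = 9.960
[HCl]_stock = 0.06443 × 9.960 = 0.6417 mol/L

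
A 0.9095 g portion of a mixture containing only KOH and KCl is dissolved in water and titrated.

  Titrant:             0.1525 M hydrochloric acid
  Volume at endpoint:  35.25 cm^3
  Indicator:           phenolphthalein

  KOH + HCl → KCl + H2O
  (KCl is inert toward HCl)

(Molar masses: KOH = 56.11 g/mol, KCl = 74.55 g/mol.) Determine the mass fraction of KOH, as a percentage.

33.16 %

n(HCl) = 0.03525 × 0.1525 = 5.376 × 10^-3 mol
Let x = n(KOH), y = n(KCl).
Titrant: 1x = 5.376 × 10^-3;  mass: 56.11x + 74.55y = 0.9095
Solving, x = 5.376 × 10^-3 mol, y = 8.154 × 10^-3 mol
mass of KOH = 5.376 × 10^-3 × 56.11 = 0.3016 g
% KOH = 0.3016 / 0.9095 × 100 = 33.16 %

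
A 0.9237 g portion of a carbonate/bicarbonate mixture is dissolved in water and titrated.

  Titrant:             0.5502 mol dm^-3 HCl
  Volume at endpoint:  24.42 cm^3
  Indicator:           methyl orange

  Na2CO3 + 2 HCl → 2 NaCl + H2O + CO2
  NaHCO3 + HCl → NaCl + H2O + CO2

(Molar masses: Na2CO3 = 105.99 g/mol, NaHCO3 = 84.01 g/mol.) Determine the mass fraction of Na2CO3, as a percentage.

37.93 %

n(HCl) = 0.02442 × 0.5502 = 0.01344 mol
Let x = n(Na2CO3), y = n(NaHCO3).
Titrant: 2x + 1y = 0.01344;  mass: 105.99x + 84.01y = 0.9237
Solving, x = 3.306 × 10^-3 mol, y = 6.825 × 10^-3 mol
mass of Na2CO3 = 3.306 × 10^-3 × 105.99 = 0.3504 g
% Na2CO3 = 0.3504 / 0.9237 × 100 = 37.93 %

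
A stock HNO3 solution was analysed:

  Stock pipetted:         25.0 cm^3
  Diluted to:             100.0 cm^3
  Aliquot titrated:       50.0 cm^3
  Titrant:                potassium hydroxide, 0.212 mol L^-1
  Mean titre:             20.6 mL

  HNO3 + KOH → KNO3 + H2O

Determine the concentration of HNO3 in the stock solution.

n(KOH) = 0.0206 × 0.212 = 4.37 × 10^-3 mol
n(HNO3) in the aliquot = 4.37 × 10^-3 mol (1:1 ratio)
[HNO3]_dilute = 4.37 × 10^-3 / 0.0500 = 0.0873 mol/L
Dilution factor = 100.0 / 25.0 = 4.000
[HNO3]_stock = 0.0873 × 4.000 = 0.349 mol/L

0.349 mol/L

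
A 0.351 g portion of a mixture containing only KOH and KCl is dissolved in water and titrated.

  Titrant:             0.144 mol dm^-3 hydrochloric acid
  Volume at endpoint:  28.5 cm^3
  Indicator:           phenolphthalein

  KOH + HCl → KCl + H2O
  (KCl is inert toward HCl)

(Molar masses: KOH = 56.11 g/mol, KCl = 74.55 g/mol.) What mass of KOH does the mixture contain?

n(HCl) = 0.0285 × 0.144 = 4.10 × 10^-3 mol
Let x = n(KOH), y = n(KCl).
Titrant: 1x = 4.10 × 10^-3;  mass: 56.11x + 74.55y = 0.351
Solving, x = 4.10 × 10^-3 mol, y = 1.62 × 10^-3 mol
mass of KOH = 4.10 × 10^-3 × 56.11 = 0.230 g

0.230 g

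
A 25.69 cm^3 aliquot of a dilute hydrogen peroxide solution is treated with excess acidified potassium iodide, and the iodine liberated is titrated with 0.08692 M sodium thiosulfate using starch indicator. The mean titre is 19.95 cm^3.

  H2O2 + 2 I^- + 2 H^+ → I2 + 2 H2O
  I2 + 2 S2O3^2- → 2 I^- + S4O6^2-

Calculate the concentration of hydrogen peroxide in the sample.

n(S2O3^2-) = 0.01995 × 0.08692 = 1.734 × 10^-3 mol
n(I2) = n(S2O3^2-)/2 = 8.670 × 10^-4 mol
n(H2O2) in the aliquot = 8.670 × 10^-4 mol (1:1 ratio)
[H2O2] = 8.670 × 10^-4 / 0.02569 = 0.03375 mol/L

0.03375 M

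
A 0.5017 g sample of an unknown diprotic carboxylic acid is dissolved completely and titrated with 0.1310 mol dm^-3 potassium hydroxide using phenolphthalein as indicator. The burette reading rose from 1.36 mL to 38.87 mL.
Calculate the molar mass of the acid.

204.2 g/mol

n(KOH) = 0.03751 L × 0.1310 mol/L = 4.914 × 10^-3 mol
From the 1:2 ratio, n(H2A) = 1/2 × 4.914 × 10^-3 = 2.457 × 10^-3 mol
M = m / n = 0.5017 g / 2.457 × 10^-3 mol = 204.2 g/mol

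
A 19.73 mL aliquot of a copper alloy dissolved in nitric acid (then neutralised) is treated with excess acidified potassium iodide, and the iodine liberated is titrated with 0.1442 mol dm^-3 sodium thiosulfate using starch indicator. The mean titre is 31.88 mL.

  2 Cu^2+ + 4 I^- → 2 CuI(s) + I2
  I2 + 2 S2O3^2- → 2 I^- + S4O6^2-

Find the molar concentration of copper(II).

n(S2O3^2-) = 0.03188 × 0.1442 = 4.597 × 10^-3 mol
n(I2) = n(S2O3^2-)/2 = 2.299 × 10^-3 mol
From the 2:1 ratio, n(Cu2+) in the aliquot = 2/1 × 2.299 × 10^-3 = 4.597 × 10^-3 mol
[Cu2+] = 4.597 × 10^-3 / 0.01973 = 0.2330 mol/L

0.2330 mol/L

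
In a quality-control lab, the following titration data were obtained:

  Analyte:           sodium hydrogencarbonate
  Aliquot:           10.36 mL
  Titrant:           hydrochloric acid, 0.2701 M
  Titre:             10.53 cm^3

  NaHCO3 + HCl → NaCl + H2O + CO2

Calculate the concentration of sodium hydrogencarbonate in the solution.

n(HCl) = 0.01053 L × 0.2701 mol/L = 2.844 × 10^-3 mol
n(NaHCO3) = 2.844 × 10^-3 mol (1:1 mole ratio)
[NaHCO3] = 2.844 × 10^-3 mol / 0.01036 L = 0.2745 mol/L

0.2745 M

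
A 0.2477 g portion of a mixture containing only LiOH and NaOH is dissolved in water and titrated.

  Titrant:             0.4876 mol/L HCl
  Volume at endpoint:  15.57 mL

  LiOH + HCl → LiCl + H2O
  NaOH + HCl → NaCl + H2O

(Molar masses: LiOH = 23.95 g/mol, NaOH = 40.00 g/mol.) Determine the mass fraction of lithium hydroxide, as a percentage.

n(HCl) = 0.01557 × 0.4876 = 7.592 × 10^-3 mol
Let x = n(LiOH), y = n(NaOH).
Titrant: 1x + 1y = 7.592 × 10^-3;  mass: 23.95x + 40.00y = 0.2477
Solving, x = 3.488 × 10^-3 mol, y = 4.104 × 10^-3 mol
mass of LiOH = 3.488 × 10^-3 × 23.95 = 0.08353 g
% LiOH = 0.08353 / 0.2477 × 100 = 33.72 %

33.72 %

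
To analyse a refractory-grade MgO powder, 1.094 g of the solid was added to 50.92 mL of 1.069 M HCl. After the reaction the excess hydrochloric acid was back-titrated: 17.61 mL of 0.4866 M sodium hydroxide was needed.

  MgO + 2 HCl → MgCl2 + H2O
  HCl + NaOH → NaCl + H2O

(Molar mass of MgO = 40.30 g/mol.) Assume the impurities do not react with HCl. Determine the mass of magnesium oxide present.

n(HCl) added = 0.05092 × 1.069 = 0.05443 mol
n(NaOH) used in back-titration = 0.01761 × 0.4866 = 8.569 × 10^-3 mol
n(HCl) left over = 8.569 × 10^-3 mol (1:1 ratio)
n(HCl) consumed by analyte = 0.05443 − 8.569 × 10^-3 = 0.04586 mol
From the 1:2 ratio, n(MgO) = 1/2 × 0.04586 = 0.02293 mol
mass of MgO = 0.02293 × 40.30 = 0.9242 g

0.9242 g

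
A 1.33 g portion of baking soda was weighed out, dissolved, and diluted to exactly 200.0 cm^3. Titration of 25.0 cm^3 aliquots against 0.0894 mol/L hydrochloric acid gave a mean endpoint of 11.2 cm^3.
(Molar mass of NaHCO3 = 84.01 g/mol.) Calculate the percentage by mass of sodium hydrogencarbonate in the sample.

NaHCO3 + HCl → NaCl + H2O + CO2
n(HCl) per titration = 0.0112 × 0.0894 = 1.00 × 10^-3 mol
n(NaHCO3) in each aliquot = 1.00 × 10^-3 mol (1:1 ratio)
n(NaHCO3) in the whole flask = 1.00 × 10^-3 × 200.0/25.0 = 8.01 × 10^-3 mol
mass of NaHCO3 = 8.01 × 10^-3 × 84.01 = 0.673 g
% NaHCO3 = 0.673 / 1.33 × 100 = 50.6 %

50.6 %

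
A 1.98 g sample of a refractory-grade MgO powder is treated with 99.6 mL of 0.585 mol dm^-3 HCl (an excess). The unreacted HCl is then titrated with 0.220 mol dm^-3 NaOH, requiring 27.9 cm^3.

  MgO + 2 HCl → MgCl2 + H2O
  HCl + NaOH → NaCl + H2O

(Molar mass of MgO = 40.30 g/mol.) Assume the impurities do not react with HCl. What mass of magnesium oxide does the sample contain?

n(HCl) added = 0.0996 × 0.585 = 0.0583 mol
n(NaOH) used in back-titration = 0.0279 × 0.220 = 6.14 × 10^-3 mol
n(HCl) left over = 6.14 × 10^-3 mol (1:1 ratio)
n(HCl) consumed by analyte = 0.0583 − 6.14 × 10^-3 = 0.0521 mol
From the 1:2 ratio, n(MgO) = 1/2 × 0.0521 = 0.0261 mol
mass of MgO = 0.0261 × 40.30 = 1.05 g

1.05 g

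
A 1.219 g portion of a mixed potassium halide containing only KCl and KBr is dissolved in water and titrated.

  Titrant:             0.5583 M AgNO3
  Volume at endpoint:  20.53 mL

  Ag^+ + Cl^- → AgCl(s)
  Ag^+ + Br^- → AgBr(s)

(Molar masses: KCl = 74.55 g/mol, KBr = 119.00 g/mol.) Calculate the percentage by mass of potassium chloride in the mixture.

n(AgNO3) = 0.02053 × 0.5583 = 0.01146 mol
Let x = n(KCl), y = n(KBr).
Titrant: 1x + 1y = 0.01146;  mass: 74.55x + 119.00y = 1.219
Solving, x = 3.261 × 10^-3 mol, y = 8.201 × 10^-3 mol
mass of KCl = 3.261 × 10^-3 × 74.55 = 0.2431 g
% KCl = 0.2431 / 1.219 × 100 = 19.95 %

19.95 %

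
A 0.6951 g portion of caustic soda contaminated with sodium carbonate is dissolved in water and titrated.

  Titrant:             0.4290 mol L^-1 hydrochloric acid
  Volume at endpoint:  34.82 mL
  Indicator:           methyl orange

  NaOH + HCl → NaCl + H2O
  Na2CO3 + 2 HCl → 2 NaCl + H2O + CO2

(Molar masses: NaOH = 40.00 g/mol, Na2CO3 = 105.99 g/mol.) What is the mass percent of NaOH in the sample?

n(HCl) = 0.03482 × 0.4290 = 0.01494 mol
Let x = n(NaOH), y = n(Na2CO3).
Titrant: 1x + 2y = 0.01494;  mass: 40.00x + 105.99y = 0.6951
Solving, x = 7.428 × 10^-3 mol, y = 3.755 × 10^-3 mol
mass of NaOH = 7.428 × 10^-3 × 40.00 = 0.2971 g
% NaOH = 0.2971 / 0.6951 × 100 = 42.75 %

42.75 %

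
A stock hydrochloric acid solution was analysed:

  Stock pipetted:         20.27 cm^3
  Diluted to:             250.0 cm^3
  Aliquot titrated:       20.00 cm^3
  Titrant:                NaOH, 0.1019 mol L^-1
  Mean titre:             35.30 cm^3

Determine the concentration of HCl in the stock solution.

2.218 mol/L

HCl + NaOH → NaCl + H2O
n(NaOH) = 0.03530 × 0.1019 = 3.597 × 10^-3 mol
n(HCl) in the aliquot = 3.597 × 10^-3 mol (1:1 ratio)
[HCl]_dilute = 3.597 × 10^-3 / 0.02000 = 0.1799 mol/L
Dilution factor = 250.0 / 20.27 = 12.33
[HCl]_stock = 0.1799 × 12.33 = 2.218 mol/L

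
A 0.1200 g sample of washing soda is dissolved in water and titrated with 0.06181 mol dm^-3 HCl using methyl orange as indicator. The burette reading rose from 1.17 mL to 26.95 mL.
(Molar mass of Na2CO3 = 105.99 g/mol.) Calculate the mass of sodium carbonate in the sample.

Na2CO3 + 2 HCl → 2 NaCl + H2O + CO2
n(HCl) = 0.02578 L × 0.06181 mol/L = 1.593 × 10^-3 mol
From the 1:2 ratio, n(Na2CO3) = 1/2 × 1.593 × 10^-3 = 7.967 × 10^-4 mol
mass of Na2CO3 = 7.967 × 10^-4 × 105.99 g/mol = 0.08445 g

0.08445 g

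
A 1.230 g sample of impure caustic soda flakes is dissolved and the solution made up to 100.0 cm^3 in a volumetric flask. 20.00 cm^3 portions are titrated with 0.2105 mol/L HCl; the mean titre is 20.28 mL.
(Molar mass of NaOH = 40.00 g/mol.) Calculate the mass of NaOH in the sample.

NaOH + HCl → NaCl + H2O
n(HCl) per titration = 0.02028 × 0.2105 = 4.269 × 10^-3 mol
n(NaOH) in each aliquot = 4.269 × 10^-3 mol (1:1 ratio)
n(NaOH) in the whole flask = 4.269 × 10^-3 × 100.0/20.00 = 0.02134 mol
mass of NaOH = 0.02134 × 40.00 = 0.8538 g

0.8538 g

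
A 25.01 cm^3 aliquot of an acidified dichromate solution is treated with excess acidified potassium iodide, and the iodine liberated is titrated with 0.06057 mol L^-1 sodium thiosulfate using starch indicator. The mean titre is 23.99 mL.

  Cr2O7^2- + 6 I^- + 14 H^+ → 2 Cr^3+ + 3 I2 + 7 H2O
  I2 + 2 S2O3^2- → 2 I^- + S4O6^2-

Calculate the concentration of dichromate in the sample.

0.009683 mol/L

n(S2O3^2-) = 0.02399 × 0.06057 = 1.453 × 10^-3 mol
n(I2) = n(S2O3^2-)/2 = 7.265 × 10^-4 mol
From the 1:3 ratio, n(Cr2O7^2-) in the aliquot = 1/3 × 7.265 × 10^-4 = 2.422 × 10^-4 mol
[Cr2O7^2-] = 2.422 × 10^-4 / 0.02501 = 0.009683 mol/L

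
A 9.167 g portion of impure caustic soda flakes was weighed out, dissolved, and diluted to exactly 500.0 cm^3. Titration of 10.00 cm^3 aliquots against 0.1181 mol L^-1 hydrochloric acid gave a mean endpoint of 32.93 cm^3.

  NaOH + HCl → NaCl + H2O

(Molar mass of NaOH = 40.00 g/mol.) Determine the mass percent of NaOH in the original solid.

n(HCl) per titration = 0.03293 × 0.1181 = 3.889 × 10^-3 mol
n(NaOH) in each aliquot = 3.889 × 10^-3 mol (1:1 ratio)
n(NaOH) in the whole flask = 3.889 × 10^-3 × 500.0/10.00 = 0.1945 mol
mass of NaOH = 0.1945 × 40.00 = 7.778 g
% NaOH = 7.778 / 9.167 × 100 = 84.85 %

84.85 %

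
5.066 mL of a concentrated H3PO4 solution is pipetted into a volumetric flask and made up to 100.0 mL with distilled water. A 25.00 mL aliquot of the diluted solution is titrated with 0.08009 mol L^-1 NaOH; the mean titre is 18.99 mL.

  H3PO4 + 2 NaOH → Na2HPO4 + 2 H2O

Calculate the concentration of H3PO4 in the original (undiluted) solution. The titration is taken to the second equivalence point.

0.6004 mol/L

n(NaOH) = 0.01899 × 0.08009 = 1.521 × 10^-3 mol
From the 1:2 ratio, n(H3PO4) in the aliquot = 1/2 × 1.521 × 10^-3 = 7.605 × 10^-4 mol
[H3PO4]_dilute = 7.605 × 10^-4 / 0.02500 = 0.03042 mol/L
Dilution factor = 100.0 / 5.066 = 19.74
[H3PO4]_stock = 0.03042 × 19.74 = 0.6004 mol/L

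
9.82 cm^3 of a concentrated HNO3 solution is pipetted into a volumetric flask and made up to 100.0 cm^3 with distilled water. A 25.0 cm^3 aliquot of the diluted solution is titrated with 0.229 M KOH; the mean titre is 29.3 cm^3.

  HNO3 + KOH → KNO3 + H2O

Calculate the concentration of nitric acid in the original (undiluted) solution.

n(KOH) = 0.0293 × 0.229 = 6.71 × 10^-3 mol
n(HNO3) in the aliquot = 6.71 × 10^-3 mol (1:1 ratio)
[HNO3]_dilute = 6.71 × 10^-3 / 0.0250 = 0.268 mol/L
Dilution factor = 100.0 / 9.82 = 10.18
[HNO3]_stock = 0.268 × 10.18 = 2.73 mol/L

2.73 M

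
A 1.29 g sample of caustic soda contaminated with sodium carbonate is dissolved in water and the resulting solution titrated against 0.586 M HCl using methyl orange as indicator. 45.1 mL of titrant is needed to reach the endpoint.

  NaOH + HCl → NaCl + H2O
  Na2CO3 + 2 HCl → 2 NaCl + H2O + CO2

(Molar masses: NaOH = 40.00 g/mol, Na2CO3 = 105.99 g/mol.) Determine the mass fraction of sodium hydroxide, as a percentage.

26.4 %

n(HCl) = 0.0451 × 0.586 = 0.0264 mol
Let x = n(NaOH), y = n(Na2CO3).
Titrant: 1x + 2y = 0.0264;  mass: 40.00x + 105.99y = 1.29
Solving, x = 8.51 × 10^-3 mol, y = 8.96 × 10^-3 mol
mass of NaOH = 8.51 × 10^-3 × 40.00 = 0.340 g
% NaOH = 0.340 / 1.29 × 100 = 26.4 %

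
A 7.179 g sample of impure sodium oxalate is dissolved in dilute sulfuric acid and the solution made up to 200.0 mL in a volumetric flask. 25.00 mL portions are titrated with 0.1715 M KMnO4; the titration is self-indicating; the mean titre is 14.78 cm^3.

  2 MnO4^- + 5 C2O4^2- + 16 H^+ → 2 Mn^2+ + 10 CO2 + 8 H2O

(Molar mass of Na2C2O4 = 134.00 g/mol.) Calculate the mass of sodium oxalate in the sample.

6.793 g

n(KMnO4) per titration = 0.01478 × 0.1715 = 2.535 × 10^-3 mol
From the 5:2 ratio, n(Na2C2O4) in each aliquot = 5/2 × 2.535 × 10^-3 = 6.337 × 10^-3 mol
n(Na2C2O4) in the whole flask = 6.337 × 10^-3 × 200.0/25.00 = 0.05070 mol
mass of Na2C2O4 = 0.05070 × 134.00 = 6.793 g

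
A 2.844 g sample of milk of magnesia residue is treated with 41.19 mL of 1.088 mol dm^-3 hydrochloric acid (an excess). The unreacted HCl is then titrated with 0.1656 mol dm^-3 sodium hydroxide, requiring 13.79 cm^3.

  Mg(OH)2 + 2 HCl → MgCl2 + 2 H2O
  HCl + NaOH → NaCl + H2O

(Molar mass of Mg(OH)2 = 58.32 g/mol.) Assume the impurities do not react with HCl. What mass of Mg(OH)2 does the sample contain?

1.240 g

n(HCl) added = 0.04119 × 1.088 = 0.04481 mol
n(NaOH) used in back-titration = 0.01379 × 0.1656 = 2.284 × 10^-3 mol
n(HCl) left over = 2.284 × 10^-3 mol (1:1 ratio)
n(HCl) consumed by analyte = 0.04481 − 2.284 × 10^-3 = 0.04253 mol
From the 1:2 ratio, n(Mg(OH)2) = 1/2 × 0.04253 = 0.02127 mol
mass of Mg(OH)2 = 0.02127 × 58.32 = 1.240 g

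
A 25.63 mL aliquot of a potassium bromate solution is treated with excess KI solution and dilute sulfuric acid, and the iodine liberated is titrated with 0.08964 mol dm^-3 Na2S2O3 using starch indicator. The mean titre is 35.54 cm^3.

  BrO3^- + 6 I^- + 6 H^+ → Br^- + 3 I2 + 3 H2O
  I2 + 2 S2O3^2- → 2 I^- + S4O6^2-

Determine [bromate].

n(S2O3^2-) = 0.03554 × 0.08964 = 3.186 × 10^-3 mol
n(I2) = n(S2O3^2-)/2 = 1.593 × 10^-3 mol
From the 1:3 ratio, n(BrO3^-) in the aliquot = 1/3 × 1.593 × 10^-3 = 5.310 × 10^-4 mol
[BrO3^-] = 5.310 × 10^-4 / 0.02563 = 0.02072 mol/L

0.02072 mol/L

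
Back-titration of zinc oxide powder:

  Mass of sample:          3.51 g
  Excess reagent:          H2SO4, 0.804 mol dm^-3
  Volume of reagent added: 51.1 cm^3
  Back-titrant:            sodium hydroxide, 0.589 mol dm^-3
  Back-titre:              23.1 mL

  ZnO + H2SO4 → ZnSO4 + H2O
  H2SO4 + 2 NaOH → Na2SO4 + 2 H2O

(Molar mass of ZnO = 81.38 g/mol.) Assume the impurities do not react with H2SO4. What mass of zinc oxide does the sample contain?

2.79 g

n(H2SO4) added = 0.0511 × 0.804 = 0.0411 mol
n(NaOH) used in back-titration = 0.0231 × 0.589 = 0.0136 mol
From the 1:2 ratio, n(H2SO4) left over = 1/2 × 0.0136 = 6.80 × 10^-3 mol
n(H2SO4) consumed by analyte = 0.0411 − 6.80 × 10^-3 = 0.0343 mol
n(ZnO) = 0.0343 mol (1:1 ratio)
mass of ZnO = 0.0343 × 81.38 = 2.79 g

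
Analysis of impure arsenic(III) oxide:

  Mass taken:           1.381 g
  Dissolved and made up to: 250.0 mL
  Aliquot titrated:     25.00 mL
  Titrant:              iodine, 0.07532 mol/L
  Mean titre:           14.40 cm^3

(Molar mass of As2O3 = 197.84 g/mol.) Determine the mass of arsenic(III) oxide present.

As2O3 + 2 I2 + 2 H2O → As2O5 + 4 HI
n(I2) per titration = 0.01440 × 0.07532 = 1.085 × 10^-3 mol
From the 1:2 ratio, n(As2O3) in each aliquot = 1/2 × 1.085 × 10^-3 = 5.423 × 10^-4 mol
n(As2O3) in the whole flask = 5.423 × 10^-4 × 250.0/25.00 = 5.423 × 10^-3 mol
mass of As2O3 = 5.423 × 10^-3 × 197.84 = 1.073 g

1.073 g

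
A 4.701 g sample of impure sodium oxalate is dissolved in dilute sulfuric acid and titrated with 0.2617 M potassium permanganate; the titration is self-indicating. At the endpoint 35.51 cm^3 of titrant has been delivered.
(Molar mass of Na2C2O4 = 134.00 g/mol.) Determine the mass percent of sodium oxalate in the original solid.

2 MnO4^- + 5 C2O4^2- + 16 H^+ → 2 Mn^2+ + 10 CO2 + 8 H2O
n(KMnO4) = 0.03551 L × 0.2617 mol/L = 9.293 × 10^-3 mol
From the 5:2 ratio, n(Na2C2O4) = 5/2 × 9.293 × 10^-3 = 0.02323 mol
mass of Na2C2O4 = 0.02323 × 134.00 g/mol = 3.113 g
% Na2C2O4 = 3.113 / 4.701 × 100 = 66.22 %

66.22 %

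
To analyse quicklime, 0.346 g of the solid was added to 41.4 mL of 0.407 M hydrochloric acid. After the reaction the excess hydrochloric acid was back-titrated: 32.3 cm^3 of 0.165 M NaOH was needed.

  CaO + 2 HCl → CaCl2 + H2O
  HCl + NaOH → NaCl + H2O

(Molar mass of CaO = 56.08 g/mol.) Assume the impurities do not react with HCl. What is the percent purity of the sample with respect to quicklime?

93.4 %

n(HCl) added = 0.0414 × 0.407 = 0.0168 mol
n(NaOH) used in back-titration = 0.0323 × 0.165 = 5.33 × 10^-3 mol
n(HCl) left over = 5.33 × 10^-3 mol (1:1 ratio)
n(HCl) consumed by analyte = 0.0168 − 5.33 × 10^-3 = 0.0115 mol
From the 1:2 ratio, n(CaO) = 1/2 × 0.0115 = 5.76 × 10^-3 mol
mass of CaO = 5.76 × 10^-3 × 56.08 = 0.323 g
% CaO = 0.323 / 0.346 × 100 = 93.4 %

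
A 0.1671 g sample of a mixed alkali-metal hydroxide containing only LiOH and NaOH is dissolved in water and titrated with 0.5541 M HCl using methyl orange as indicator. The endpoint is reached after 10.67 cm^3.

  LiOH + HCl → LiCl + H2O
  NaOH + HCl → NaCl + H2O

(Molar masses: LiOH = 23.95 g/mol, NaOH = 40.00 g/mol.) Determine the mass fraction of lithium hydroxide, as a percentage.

n(HCl) = 0.01067 × 0.5541 = 5.912 × 10^-3 mol
Let x = n(LiOH), y = n(NaOH).
Titrant: 1x + 1y = 5.912 × 10^-3;  mass: 23.95x + 40.00y = 0.1671
Solving, x = 4.323 × 10^-3 mol, y = 1.589 × 10^-3 mol
mass of LiOH = 4.323 × 10^-3 × 23.95 = 0.1035 g
% LiOH = 0.1035 / 0.1671 × 100 = 61.97 %

61.97 %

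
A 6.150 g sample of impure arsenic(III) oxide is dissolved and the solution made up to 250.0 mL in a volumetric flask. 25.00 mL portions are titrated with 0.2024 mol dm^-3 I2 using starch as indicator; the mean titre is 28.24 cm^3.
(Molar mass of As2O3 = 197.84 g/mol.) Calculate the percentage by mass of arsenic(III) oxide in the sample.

As2O3 + 2 I2 + 2 H2O → As2O5 + 4 HI
n(I2) per titration = 0.02824 × 0.2024 = 5.716 × 10^-3 mol
From the 1:2 ratio, n(As2O3) in each aliquot = 1/2 × 5.716 × 10^-3 = 2.858 × 10^-3 mol
n(As2O3) in the whole flask = 2.858 × 10^-3 × 250.0/25.00 = 0.02858 mol
mass of As2O3 = 0.02858 × 197.84 = 5.654 g
% As2O3 = 5.654 / 6.150 × 100 = 91.94 %

91.94 %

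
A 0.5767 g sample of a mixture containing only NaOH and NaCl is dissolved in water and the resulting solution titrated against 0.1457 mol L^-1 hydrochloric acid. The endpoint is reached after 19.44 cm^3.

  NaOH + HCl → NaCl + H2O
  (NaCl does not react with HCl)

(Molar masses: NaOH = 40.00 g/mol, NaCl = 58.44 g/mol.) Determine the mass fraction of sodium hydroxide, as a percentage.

19.65 %

n(HCl) = 0.01944 × 0.1457 = 2.832 × 10^-3 mol
Let x = n(NaOH), y = n(NaCl).
Titrant: 1x = 2.832 × 10^-3;  mass: 40.00x + 58.44y = 0.5767
Solving, x = 2.832 × 10^-3 mol, y = 7.930 × 10^-3 mol
mass of NaOH = 2.832 × 10^-3 × 40.00 = 0.1133 g
% NaOH = 0.1133 / 0.5767 × 100 = 19.65 %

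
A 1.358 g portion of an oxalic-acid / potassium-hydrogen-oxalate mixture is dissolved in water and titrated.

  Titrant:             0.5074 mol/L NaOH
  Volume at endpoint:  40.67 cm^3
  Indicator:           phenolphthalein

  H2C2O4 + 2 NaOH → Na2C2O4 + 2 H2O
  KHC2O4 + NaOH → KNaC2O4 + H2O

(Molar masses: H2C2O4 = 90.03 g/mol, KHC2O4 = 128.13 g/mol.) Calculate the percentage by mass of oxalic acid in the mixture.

51.29 %

n(NaOH) = 0.04067 × 0.5074 = 0.02064 mol
Let x = n(H2C2O4), y = n(KHC2O4).
Titrant: 2x + 1y = 0.02064;  mass: 90.03x + 128.13y = 1.358
Solving, x = 7.737 × 10^-3 mol, y = 5.162 × 10^-3 mol
mass of H2C2O4 = 7.737 × 10^-3 × 90.03 = 0.6965 g
% H2C2O4 = 0.6965 / 1.358 × 100 = 51.29 %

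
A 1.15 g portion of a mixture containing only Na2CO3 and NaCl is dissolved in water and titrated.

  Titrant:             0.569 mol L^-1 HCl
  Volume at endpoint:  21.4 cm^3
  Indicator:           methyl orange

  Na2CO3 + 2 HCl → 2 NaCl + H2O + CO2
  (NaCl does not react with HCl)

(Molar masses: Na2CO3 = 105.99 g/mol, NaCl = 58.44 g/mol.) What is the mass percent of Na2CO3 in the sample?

56.1 %

n(HCl) = 0.0214 × 0.569 = 0.0122 mol
Let x = n(Na2CO3), y = n(NaCl).
Titrant: 2x = 0.0122;  mass: 105.99x + 58.44y = 1.15
Solving, x = 6.09 × 10^-3 mol, y = 8.64 × 10^-3 mol
mass of Na2CO3 = 6.09 × 10^-3 × 105.99 = 0.645 g
% Na2CO3 = 0.645 / 1.15 × 100 = 56.1 %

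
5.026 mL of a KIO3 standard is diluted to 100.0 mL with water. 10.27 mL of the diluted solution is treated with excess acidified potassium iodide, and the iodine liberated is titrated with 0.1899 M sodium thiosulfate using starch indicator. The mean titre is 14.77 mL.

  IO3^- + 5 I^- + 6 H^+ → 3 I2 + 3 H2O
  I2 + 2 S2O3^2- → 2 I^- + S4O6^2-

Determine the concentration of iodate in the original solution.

0.9057 M

n(S2O3^2-) = 0.01477 × 0.1899 = 2.805 × 10^-3 mol
n(I2) = n(S2O3^2-)/2 = 1.402 × 10^-3 mol
From the 1:3 ratio, n(IO3^-) in the aliquot = 1/3 × 1.402 × 10^-3 = 4.675 × 10^-4 mol
[IO3^-]_dilute = 4.675 × 10^-4 / 0.01027 = 0.04552 mol/L
[IO3^-]_original = 0.04552 × 100.0/5.026 = 0.9057 mol/L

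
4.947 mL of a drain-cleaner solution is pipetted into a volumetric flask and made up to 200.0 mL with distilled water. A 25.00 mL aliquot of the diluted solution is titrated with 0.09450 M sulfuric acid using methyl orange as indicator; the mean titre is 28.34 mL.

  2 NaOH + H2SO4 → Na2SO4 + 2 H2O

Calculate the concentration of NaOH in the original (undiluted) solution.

n(H2SO4) = 0.02834 × 0.09450 = 2.678 × 10^-3 mol
From the 2:1 ratio, n(NaOH) in the aliquot = 2/1 × 2.678 × 10^-3 = 5.356 × 10^-3 mol
[NaOH]_dilute = 5.356 × 10^-3 / 0.02500 = 0.2143 mol/L
Dilution factor = 200.0 / 4.947 = 40.43
[NaOH]_stock = 0.2143 × 40.43 = 8.662 mol/L

8.662 M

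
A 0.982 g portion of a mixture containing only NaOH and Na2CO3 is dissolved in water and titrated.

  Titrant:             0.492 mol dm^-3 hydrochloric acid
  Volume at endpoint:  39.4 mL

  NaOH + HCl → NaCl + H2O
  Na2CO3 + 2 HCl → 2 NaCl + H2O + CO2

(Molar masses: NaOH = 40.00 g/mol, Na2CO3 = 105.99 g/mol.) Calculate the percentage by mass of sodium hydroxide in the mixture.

n(HCl) = 0.0394 × 0.492 = 0.0194 mol
Let x = n(NaOH), y = n(Na2CO3).
Titrant: 1x + 2y = 0.0194;  mass: 40.00x + 105.99y = 0.982
Solving, x = 3.49 × 10^-3 mol, y = 7.95 × 10^-3 mol
mass of NaOH = 3.49 × 10^-3 × 40.00 = 0.139 g
% NaOH = 0.139 / 0.982 × 100 = 14.2 %

14.2 %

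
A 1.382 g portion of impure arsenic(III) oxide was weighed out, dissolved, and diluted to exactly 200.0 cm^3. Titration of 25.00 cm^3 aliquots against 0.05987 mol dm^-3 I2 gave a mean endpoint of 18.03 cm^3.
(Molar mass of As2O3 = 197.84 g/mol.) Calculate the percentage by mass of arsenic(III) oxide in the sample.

61.81 %

As2O3 + 2 I2 + 2 H2O → As2O5 + 4 HI
n(I2) per titration = 0.01803 × 0.05987 = 1.079 × 10^-3 mol
From the 1:2 ratio, n(As2O3) in each aliquot = 1/2 × 1.079 × 10^-3 = 5.397 × 10^-4 mol
n(As2O3) in the whole flask = 5.397 × 10^-4 × 200.0/25.00 = 4.318 × 10^-3 mol
mass of As2O3 = 4.318 × 10^-3 × 197.84 = 0.8542 g
% As2O3 = 0.8542 / 1.382 × 100 = 61.81 %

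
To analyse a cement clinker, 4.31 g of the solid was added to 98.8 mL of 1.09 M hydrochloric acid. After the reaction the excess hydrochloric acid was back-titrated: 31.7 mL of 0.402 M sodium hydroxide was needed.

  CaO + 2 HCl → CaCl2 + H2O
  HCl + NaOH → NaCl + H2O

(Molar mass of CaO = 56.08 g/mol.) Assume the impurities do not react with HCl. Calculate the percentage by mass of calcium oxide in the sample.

61.8 %

n(HCl) added = 0.0988 × 1.09 = 0.108 mol
n(NaOH) used in back-titration = 0.0317 × 0.402 = 0.0127 mol
n(HCl) left over = 0.0127 mol (1:1 ratio)
n(HCl) consumed by analyte = 0.108 − 0.0127 = 0.0949 mol
From the 1:2 ratio, n(CaO) = 1/2 × 0.0949 = 0.0475 mol
mass of CaO = 0.0475 × 56.08 = 2.66 g
% CaO = 2.66 / 4.31 × 100 = 61.8 %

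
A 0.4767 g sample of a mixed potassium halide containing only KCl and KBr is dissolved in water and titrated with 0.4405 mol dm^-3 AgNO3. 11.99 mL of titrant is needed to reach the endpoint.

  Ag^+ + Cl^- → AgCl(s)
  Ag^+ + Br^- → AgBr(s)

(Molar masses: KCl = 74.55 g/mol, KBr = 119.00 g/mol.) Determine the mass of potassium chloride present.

n(AgNO3) = 0.01199 × 0.4405 = 5.282 × 10^-3 mol
Let x = n(KCl), y = n(KBr).
Titrant: 1x + 1y = 5.282 × 10^-3;  mass: 74.55x + 119.00y = 0.4767
Solving, x = 3.415 × 10^-3 mol, y = 1.866 × 10^-3 mol
mass of KCl = 3.415 × 10^-3 × 74.55 = 0.2546 g

0.2546 g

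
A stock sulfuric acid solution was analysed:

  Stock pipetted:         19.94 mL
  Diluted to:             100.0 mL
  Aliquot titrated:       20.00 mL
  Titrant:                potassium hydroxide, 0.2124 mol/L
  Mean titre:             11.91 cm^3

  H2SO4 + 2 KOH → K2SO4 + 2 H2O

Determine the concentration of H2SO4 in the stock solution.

n(KOH) = 0.01191 × 0.2124 = 2.530 × 10^-3 mol
From the 1:2 ratio, n(H2SO4) in the aliquot = 1/2 × 2.530 × 10^-3 = 1.265 × 10^-3 mol
[H2SO4]_dilute = 1.265 × 10^-3 / 0.02000 = 0.06324 mol/L
Dilution factor = 100.0 / 19.94 = 5.015
[H2SO4]_stock = 0.06324 × 5.015 = 0.3172 mol/L

0.3172 mol/L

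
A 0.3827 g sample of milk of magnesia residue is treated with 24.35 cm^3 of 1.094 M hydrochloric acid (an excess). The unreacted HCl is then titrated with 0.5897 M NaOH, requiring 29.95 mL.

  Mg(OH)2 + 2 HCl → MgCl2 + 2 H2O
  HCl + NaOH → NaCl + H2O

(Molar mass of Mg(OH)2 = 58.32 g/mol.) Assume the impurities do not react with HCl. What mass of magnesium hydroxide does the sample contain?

0.2618 g

n(HCl) added = 0.02435 × 1.094 = 0.02664 mol
n(NaOH) used in back-titration = 0.02995 × 0.5897 = 0.01766 mol
n(HCl) left over = 0.01766 mol (1:1 ratio)
n(HCl) consumed by analyte = 0.02664 − 0.01766 = 8.977 × 10^-3 mol
From the 1:2 ratio, n(Mg(OH)2) = 1/2 × 8.977 × 10^-3 = 4.489 × 10^-3 mol
mass of Mg(OH)2 = 4.489 × 10^-3 × 58.32 = 0.2618 g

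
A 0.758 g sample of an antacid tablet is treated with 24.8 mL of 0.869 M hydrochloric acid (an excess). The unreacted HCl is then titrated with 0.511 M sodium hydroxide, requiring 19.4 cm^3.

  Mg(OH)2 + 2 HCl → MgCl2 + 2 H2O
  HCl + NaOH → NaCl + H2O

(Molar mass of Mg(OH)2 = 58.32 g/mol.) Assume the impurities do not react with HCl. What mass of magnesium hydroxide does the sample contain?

0.339 g

n(HCl) added = 0.0248 × 0.869 = 0.0216 mol
n(NaOH) used in back-titration = 0.0194 × 0.511 = 9.91 × 10^-3 mol
n(HCl) left over = 9.91 × 10^-3 mol (1:1 ratio)
n(HCl) consumed by analyte = 0.0216 − 9.91 × 10^-3 = 0.0116 mol
From the 1:2 ratio, n(Mg(OH)2) = 1/2 × 0.0116 = 5.82 × 10^-3 mol
mass of Mg(OH)2 = 5.82 × 10^-3 × 58.32 = 0.339 g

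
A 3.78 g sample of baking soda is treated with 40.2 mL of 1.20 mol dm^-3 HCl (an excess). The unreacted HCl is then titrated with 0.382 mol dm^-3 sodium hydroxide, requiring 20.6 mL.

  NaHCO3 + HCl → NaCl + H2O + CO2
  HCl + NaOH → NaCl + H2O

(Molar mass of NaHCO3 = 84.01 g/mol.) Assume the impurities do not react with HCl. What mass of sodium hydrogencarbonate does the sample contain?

3.39 g

n(HCl) added = 0.0402 × 1.20 = 0.0482 mol
n(NaOH) used in back-titration = 0.0206 × 0.382 = 7.87 × 10^-3 mol
n(HCl) left over = 7.87 × 10^-3 mol (1:1 ratio)
n(HCl) consumed by analyte = 0.0482 − 7.87 × 10^-3 = 0.0404 mol
n(NaHCO3) = 0.0404 mol (1:1 ratio)
mass of NaHCO3 = 0.0404 × 84.01 = 3.39 g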